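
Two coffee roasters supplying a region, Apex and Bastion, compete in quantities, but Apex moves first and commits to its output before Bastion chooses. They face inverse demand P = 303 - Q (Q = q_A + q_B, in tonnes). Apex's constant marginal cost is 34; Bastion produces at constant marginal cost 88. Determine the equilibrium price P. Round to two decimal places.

The follower Bastion best-responds to any q_A: π_B = (303 - Q)q_B - 88q_B.
Setting the follower's marginal profit to zero, 215 - q_A - 2q_B = 0, i.e. q_B = (215 - q_A)/2.
The leader anticipates this reaction. Substituting into P = 303 - Q gives P = 391/2 - (1/2)q_A, so π_A = (391/2 - (1/2)q_A)q_A - 34q_A.
Maximising: ∂π_A/∂q_A = 323/2 - q_A = 0, giving q_A = 323/2.
Then q_B = (215 - 323/2)/2 = 107/4.
Total output Q = 753/4, so price P = 303 - 753/4 = 459/4.

114.75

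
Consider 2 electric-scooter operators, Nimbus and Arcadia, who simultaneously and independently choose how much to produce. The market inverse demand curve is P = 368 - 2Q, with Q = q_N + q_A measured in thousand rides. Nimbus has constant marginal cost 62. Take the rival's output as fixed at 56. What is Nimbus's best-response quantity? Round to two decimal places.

With the rival's output fixed at 56, Nimbus's profit is π_N = (368 - 2·56 - 2q_N)q_N - (62q_N) = (256 - 2q_N)q_N - (62q_N).
∂π_N/∂q_N = 194 - 4q_N = 0, so q_N = 97/2.

48.50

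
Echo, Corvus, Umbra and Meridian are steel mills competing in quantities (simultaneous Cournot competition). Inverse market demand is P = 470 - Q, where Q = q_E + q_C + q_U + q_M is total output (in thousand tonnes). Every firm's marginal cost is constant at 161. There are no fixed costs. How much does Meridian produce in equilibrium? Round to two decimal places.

Each firm earns π_i = (470 - Q)q_i - 161q_i.
Setting ∂π_i/∂q_i = 0 with rivals' quantities fixed: 309 - 2q_i - Σ_{j≠i} q_j = 0.
With identical firms every q_j equals q_i, so Σ_{j≠i} q_j = 3q_i and 309 = 5q_i, giving q_i = 309/5.

61.80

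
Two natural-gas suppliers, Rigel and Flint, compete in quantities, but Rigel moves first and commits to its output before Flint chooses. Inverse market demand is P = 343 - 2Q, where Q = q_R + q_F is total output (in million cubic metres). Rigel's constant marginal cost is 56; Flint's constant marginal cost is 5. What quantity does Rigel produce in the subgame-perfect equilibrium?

Solve by backward induction. Given q_R, the follower Flint maximises π_F = (343 - 2q_R - 2q_F)q_F - 5q_F.
∂π_F/∂q_F = 338 - 2q_R - 4q_F = 0 gives the reaction function q_F = (338 - 2q_R)/4.
Rigel substitutes q_F(q_R) into its own profit: π_R = q_R(343 - 2q_R - (338 - 2q_R)/2) - 56q_R = (174 - q_R)q_R - 56q_R.
Maximising: ∂π_R/∂q_R = 118 - 2q_R = 0, giving q_R = 59.
Then q_F = (338 - 2·59)/4 = 55.

59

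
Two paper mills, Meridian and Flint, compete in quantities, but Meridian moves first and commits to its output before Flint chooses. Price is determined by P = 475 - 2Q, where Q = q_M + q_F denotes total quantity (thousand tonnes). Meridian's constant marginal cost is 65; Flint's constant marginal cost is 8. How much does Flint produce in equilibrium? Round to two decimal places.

72.63

Solve by backward induction. Given q_M, the follower Flint maximises π_F = (475 - 2q_M - 2q_F)q_F - 8q_F.
∂π_F/∂q_F = 467 - 2q_M - 4q_F = 0 gives the reaction function q_F = (467 - 2q_M)/4.
The leader anticipates this reaction. Substituting into P = 475 - 2Q gives P = 483/2 - q_M, so π_M = (483/2 - q_M)q_M - 65q_M.
Maximising: ∂π_M/∂q_M = 353/2 - 2q_M = 0, giving q_M = 353/4.
Then q_F = (467 - 2·(353/4))/4 = 581/8.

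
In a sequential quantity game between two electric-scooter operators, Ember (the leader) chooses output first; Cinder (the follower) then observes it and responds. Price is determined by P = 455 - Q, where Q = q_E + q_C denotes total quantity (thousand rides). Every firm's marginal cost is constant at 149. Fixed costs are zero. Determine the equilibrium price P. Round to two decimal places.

Solve by backward induction. Given q_E, the follower Cinder maximises π_C = (455 - q_E - q_C)q_C - 149q_C.
Follower FOC: 306 - q_E - 2q_C = 0, so q_C(q_E) = (306 - q_E)/2.
Ember substitutes q_C(q_E) into its own profit: π_E = q_E(455 - q_E - (306 - q_E)/2) - 149q_E = (302 - (1/2)q_E)q_E - 149q_E.
The leader's first-order condition 153 - q_E = 0 yields q_E = 153.
Then q_C = (306 - 153)/2 = 153/2.
Total output Q = 459/2, so price P = 455 - 459/2 = 451/2.

225.50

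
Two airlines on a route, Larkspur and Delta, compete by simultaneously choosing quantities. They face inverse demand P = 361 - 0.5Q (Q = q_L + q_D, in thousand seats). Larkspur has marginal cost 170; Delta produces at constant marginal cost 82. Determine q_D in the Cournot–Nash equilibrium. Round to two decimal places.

Larkspur's profit: π_L = (361 - 0.5Q)q_L - (170q_L). Setting ∂π_L/∂q_L = 0: 191 - q_L - (1/2)(q_D) = 0.
Delta's first-order condition: 279 - q_D - (1/2)(q_L) = 0.
Best responses: q_L = (191 - (1/2)q_D), q_D = (279 - (1/2)q_L).
Solving the pair: q_L = 206/3, q_D = 734/3.

244.67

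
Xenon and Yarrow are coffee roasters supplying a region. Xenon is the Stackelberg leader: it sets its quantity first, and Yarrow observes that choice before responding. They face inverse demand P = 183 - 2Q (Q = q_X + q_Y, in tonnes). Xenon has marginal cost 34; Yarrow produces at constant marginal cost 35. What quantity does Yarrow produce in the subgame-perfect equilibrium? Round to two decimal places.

The follower Yarrow best-responds to any q_X: π_Y = (183 - 2Q)q_Y - 35q_Y.
Setting the follower's marginal profit to zero, 148 - 2q_X - 4q_Y = 0, i.e. q_Y = (148 - 2q_X)/4.
Xenon substitutes q_Y(q_X) into its own profit: π_X = q_X(183 - 2q_X - (148 - 2q_X)/2) - 34q_X = (109 - q_X)q_X - 34q_X.
Leader FOC: 75 - 2q_X = 0, so q_X = 75/2.
Then q_Y = (148 - 2·(75/2))/4 = 73/4.

18.25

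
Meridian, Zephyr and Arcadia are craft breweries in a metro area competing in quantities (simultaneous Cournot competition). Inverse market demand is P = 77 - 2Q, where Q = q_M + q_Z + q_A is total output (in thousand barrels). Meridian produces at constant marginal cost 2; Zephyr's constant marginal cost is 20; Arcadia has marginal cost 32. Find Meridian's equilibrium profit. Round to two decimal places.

Meridian's profit: π_M = (77 - 2Q)q_M - (2q_M). Setting ∂π_M/∂q_M = 0: 75 - 4q_M - 2(q_Z + q_A) = 0.
Zephyr's first-order condition: 57 - 4q_Z - 2(q_M + q_A) = 0.
Arcadia's first-order condition: 45 - 4q_A - 2(q_M + q_Z) = 0.
Adding the 3 first-order conditions: 177 − 8Q = 0, so Q = 177/8.
Back-substituting: q_M = (75 − 177/4)/2 = 123/8, q_Z = (57 − 177/4)/2 = 51/8, q_A = (45 − 177/4)/2 = 3/8.
Price P = 77 - 2·(177/8) = 131/4.
Meridian's profit: (131/4 - 2)·(123/8) = 472.7813.

472.78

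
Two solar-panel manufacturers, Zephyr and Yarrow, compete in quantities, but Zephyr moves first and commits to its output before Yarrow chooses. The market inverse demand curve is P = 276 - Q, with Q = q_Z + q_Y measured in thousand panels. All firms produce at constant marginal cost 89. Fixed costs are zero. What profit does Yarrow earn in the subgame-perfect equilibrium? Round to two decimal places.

2185.56

Solve by backward induction. Given q_Z, the follower Yarrow maximises π_Y = (276 - q_Z - q_Y)q_Y - 89q_Y.
Follower FOC: 187 - q_Z - 2q_Y = 0, so q_Y(q_Z) = (187 - q_Z)/2.
The leader anticipates this reaction. Substituting into P = 276 - Q gives P = 365/2 - (1/2)q_Z, so π_Z = (365/2 - (1/2)q_Z)q_Z - 89q_Z.
The leader's first-order condition 187/2 - q_Z = 0 yields q_Z = 187/2.
Then q_Y = (187 - 187/2)/2 = 187/4.
Price P = 276 - 561/4 = 543/4.
Yarrow's profit: (543/4 - 89)·(187/4) = 2185.5625.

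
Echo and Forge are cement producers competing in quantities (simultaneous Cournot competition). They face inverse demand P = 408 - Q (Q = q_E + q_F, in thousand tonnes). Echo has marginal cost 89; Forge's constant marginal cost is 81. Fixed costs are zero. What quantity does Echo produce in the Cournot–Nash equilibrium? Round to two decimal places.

103.67

Echo's profit: π_E = (408 - Q)q_E - (89q_E). Setting ∂π_E/∂q_E = 0: 319 - 2q_E - (q_F) = 0.
Forge's first-order condition: 327 - 2q_F - (q_E) = 0.
So q_E = (319 - q_F)/2 and q_F = (327 - q_E)/2.
Substituting one into the other gives q_E = 311/3 and q_F = 335/3.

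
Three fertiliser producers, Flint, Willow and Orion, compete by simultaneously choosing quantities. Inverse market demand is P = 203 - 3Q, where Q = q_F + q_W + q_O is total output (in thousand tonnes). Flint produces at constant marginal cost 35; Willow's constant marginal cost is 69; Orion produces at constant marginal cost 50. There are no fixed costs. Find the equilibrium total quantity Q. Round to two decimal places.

Flint's profit: π_F = (203 - 3Q)q_F - (35q_F). Setting ∂π_F/∂q_F = 0: 168 - 6q_F - 3(q_W + q_O) = 0.
Willow's profit: π_W = (203 - 3Q)q_W - (69q_W). Setting ∂π_W/∂q_W = 0: 134 - 6q_W - 3(q_F + q_O) = 0.
Orion's first-order condition: 153 - 6q_O - 3(q_F + q_W) = 0.
Adding the 3 first-order conditions: 455 − 12Q = 0, so Q = 455/12.
Back-substituting: q_F = (168 − 455/4)/3 = 217/12, q_W = (134 − 455/4)/3 = 27/4, q_O = (153 − 455/4)/3 = 157/12.
Total output Q = 217/12 + 27/4 + 157/12 = 455/12.

37.92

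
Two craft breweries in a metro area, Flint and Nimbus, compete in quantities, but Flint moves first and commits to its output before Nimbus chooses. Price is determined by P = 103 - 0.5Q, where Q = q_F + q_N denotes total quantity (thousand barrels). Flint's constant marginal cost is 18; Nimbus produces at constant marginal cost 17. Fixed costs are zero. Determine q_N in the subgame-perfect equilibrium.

The follower Nimbus best-responds to any q_F: π_N = (103 - 0.5Q)q_N - 17q_N.
∂π_N/∂q_N = 86 - (1/2)q_F - q_N = 0 gives the reaction function q_N = (86 - (1/2)q_F).
The leader anticipates this reaction. Substituting into P = 103 - 0.5Q gives P = 60 - (1/4)q_F, so π_F = (60 - (1/4)q_F)q_F - 18q_F.
Maximising: ∂π_F/∂q_F = 42 - (1/2)q_F = 0, giving q_F = 84.
Then q_N = (86 - (1/2)·84) = 44.

44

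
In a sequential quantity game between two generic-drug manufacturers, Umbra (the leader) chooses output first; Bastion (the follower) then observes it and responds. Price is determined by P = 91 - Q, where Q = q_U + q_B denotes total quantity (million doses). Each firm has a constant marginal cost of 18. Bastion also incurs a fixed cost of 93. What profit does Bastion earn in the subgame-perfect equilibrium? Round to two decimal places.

The follower Bastion best-responds to any q_U: π_B = (91 - Q)q_B - 18q_B.
∂π_B/∂q_B = 73 - q_U - 2q_B = 0 gives the reaction function q_B = (73 - q_U)/2.
Umbra substitutes q_B(q_U) into its own profit: π_U = q_U(91 - q_U - (73 - q_U)/2) - 18q_U = (109/2 - (1/2)q_U)q_U - 18q_U.
Leader FOC: 73/2 - q_U = 0, so q_U = 73/2.
Then q_B = (73 - 73/2)/2 = 73/4.
Price P = 91 - 219/4 = 145/4.
Bastion's profit: (145/4 - 18)·(73/4) - 93 = 240.0625.

240.06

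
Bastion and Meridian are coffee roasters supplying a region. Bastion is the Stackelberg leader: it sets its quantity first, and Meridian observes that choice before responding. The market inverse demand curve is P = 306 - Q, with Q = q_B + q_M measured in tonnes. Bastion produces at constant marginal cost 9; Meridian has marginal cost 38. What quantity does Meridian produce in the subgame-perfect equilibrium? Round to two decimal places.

The follower Meridian best-responds to any q_B: π_M = (306 - Q)q_M - 38q_M.
Setting the follower's marginal profit to zero, 268 - q_B - 2q_M = 0, i.e. q_M = (268 - q_B)/2.
The leader anticipates this reaction. Substituting into P = 306 - Q gives P = 172 - (1/2)q_B, so π_B = (172 - (1/2)q_B)q_B - 9q_B.
The leader's first-order condition 163 - q_B = 0 yields q_B = 163.
Then q_M = (268 - 163)/2 = 105/2.

52.50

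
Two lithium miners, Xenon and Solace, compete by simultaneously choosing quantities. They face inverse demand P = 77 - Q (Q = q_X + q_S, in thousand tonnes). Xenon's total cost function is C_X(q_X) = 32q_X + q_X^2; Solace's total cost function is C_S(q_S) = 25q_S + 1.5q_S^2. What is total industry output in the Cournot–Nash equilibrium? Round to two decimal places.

Xenon's profit: π_X = (77 - Q)q_X - (32q_X + q_X²). Setting ∂π_X/∂q_X = 0: 45 - 4q_X - (q_S) = 0.
Solace's profit: π_S = (77 - Q)q_S - (25q_S + (3/2)q_S²). Setting ∂π_S/∂q_S = 0: 52 - 5q_S - (q_X) = 0.
So q_X = (45 - q_S)/4 and q_S = (52 - q_X)/5.
Solving the pair: q_X = 173/19, q_S = 163/19.
Total output Q = 173/19 + 163/19 = 336/19.

17.68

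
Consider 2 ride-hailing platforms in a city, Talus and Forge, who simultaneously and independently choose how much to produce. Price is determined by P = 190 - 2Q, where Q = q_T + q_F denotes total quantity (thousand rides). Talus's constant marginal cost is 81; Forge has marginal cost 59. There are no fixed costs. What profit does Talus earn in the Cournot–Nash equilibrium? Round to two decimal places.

420.50

Talus's profit: π_T = (190 - 2Q)q_T - (81q_T). Setting ∂π_T/∂q_T = 0: 109 - 4q_T - 2(q_F) = 0.
Forge's profit: π_F = (190 - 2Q)q_F - (59q_F). Setting ∂π_F/∂q_F = 0: 131 - 4q_F - 2(q_T) = 0.
Rearranging gives the reaction functions q_T = (109 - 2q_F)/4 and q_F = (131 - 2q_T)/4.
Solving the pair: q_T = 29/2, q_F = 51/2.
Price P = 190 - 2·40 = 110.
Talus's profit: (110 - 81)·(29/2) = 841/2.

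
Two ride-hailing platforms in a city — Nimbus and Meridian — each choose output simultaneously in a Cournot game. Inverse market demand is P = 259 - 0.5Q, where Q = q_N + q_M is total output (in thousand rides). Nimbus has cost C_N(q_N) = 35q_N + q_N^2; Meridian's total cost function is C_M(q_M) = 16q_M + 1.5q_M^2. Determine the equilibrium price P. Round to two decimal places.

199.79

Nimbus's profit: π_N = (259 - 0.5Q)q_N - (35q_N + q_N²). Setting ∂π_N/∂q_N = 0: 224 - 3q_N - (1/2)(q_M) = 0.
Meridian's first-order condition: 243 - 4q_M - (1/2)(q_N) = 0.
So q_N = (224 - (1/2)q_M)/3 and q_M = (243 - (1/2)q_N)/4.
Solving the pair: q_N = 65.9149, q_M = 52.5106.
Total output Q = 118.4255, so price P = 259 - (1/2)·118.4255 = 199.7872.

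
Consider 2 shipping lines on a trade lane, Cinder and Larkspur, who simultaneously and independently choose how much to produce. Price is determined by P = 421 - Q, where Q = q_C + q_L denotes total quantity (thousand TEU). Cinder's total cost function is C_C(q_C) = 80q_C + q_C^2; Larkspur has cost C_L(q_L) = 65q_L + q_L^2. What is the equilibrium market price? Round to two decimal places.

281.60

Cinder's profit: π_C = (421 - Q)q_C - (80q_C + q_C²). Setting ∂π_C/∂q_C = 0: 341 - 4q_C - (q_L) = 0.
Larkspur's profit: π_L = (421 - Q)q_L - (65q_L + q_L²). Setting ∂π_L/∂q_L = 0: 356 - 4q_L - (q_C) = 0.
Best responses: q_C = (341 - q_L)/4, q_L = (356 - q_C)/4.
Solving the pair: q_C = 336/5, q_L = 361/5.
Total output Q = 697/5, so price P = 421 - 697/5 = 1408/5.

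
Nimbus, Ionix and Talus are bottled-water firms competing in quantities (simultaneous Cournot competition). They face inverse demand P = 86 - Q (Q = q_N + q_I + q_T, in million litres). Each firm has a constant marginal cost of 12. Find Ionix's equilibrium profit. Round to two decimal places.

342.25

Each firm earns π_i = (86 - Q)q_i - 12q_i.
Setting ∂π_i/∂q_i = 0 with rivals' quantities fixed: 74 - 2q_i - Σ_{j≠i} q_j = 0.
With identical firms every q_j equals q_i, so Σ_{j≠i} q_j = 2q_i and 74 = 4q_i, giving q_i = 37/2.
Price P = 86 - 111/2 = 61/2.
Ionix's profit: (61/2 - 12)·(37/2) = 1369/4.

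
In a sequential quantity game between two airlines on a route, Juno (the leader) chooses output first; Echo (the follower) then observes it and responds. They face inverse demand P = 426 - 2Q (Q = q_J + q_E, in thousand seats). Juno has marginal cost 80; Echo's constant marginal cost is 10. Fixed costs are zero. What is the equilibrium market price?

149

Solve by backward induction. Given q_J, the follower Echo maximises π_E = (426 - 2q_J - 2q_E)q_E - 10q_E.
∂π_E/∂q_E = 416 - 2q_J - 4q_E = 0 gives the reaction function q_E = (416 - 2q_J)/4.
Juno substitutes q_E(q_J) into its own profit: π_J = q_J(426 - 2q_J - (416 - 2q_J)/2) - 80q_J = (218 - q_J)q_J - 80q_J.
Leader FOC: 138 - 2q_J = 0, so q_J = 69.
Then q_E = (416 - 2·69)/4 = 139/2.
Total output Q = 277/2, so price P = 426 - 2·(277/2) = 149.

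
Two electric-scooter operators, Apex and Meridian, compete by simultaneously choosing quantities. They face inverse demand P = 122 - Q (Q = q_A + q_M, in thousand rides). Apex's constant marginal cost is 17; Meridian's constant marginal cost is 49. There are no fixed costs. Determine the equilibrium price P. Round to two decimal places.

62.67

Apex's profit: π_A = (122 - Q)q_A - (17q_A). Setting ∂π_A/∂q_A = 0: 105 - 2q_A - (q_M) = 0.
Meridian's profit: π_M = (122 - Q)q_M - (49q_M). Setting ∂π_M/∂q_M = 0: 73 - 2q_M - (q_A) = 0.
Rearranging gives the reaction functions q_A = (105 - q_M)/2 and q_M = (73 - q_A)/2.
Substituting one into the other gives q_A = 137/3 and q_M = 41/3.
Total output Q = 178/3, so price P = 122 - 178/3 = 188/3.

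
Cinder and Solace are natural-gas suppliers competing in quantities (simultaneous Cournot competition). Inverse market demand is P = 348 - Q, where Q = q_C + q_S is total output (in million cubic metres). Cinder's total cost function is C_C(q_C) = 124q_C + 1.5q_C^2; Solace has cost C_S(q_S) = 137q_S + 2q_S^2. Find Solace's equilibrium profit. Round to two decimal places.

Cinder's profit: π_C = (348 - Q)q_C - (124q_C + (3/2)q_C²). Setting ∂π_C/∂q_C = 0: 224 - 5q_C - (q_S) = 0.
Solace's first-order condition: 211 - 6q_S - (q_C) = 0.
So q_C = (224 - q_S)/5 and q_S = (211 - q_C)/6.
Solving the pair: q_C = 1133/29, q_S = 831/29.
Price P = 348 - 1964/29 = 280.2759.
Solace's profit: 280.2759·(831/29) - 137·(831/29) - 2(831/29)² = 2463.3567.

2463.36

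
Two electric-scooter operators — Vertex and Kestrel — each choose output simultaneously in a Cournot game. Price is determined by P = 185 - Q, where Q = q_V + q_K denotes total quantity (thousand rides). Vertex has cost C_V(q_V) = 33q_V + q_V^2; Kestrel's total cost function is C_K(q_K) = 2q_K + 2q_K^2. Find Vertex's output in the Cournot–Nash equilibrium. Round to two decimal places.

31.70

Vertex's profit: π_V = (185 - Q)q_V - (33q_V + q_V²). Setting ∂π_V/∂q_V = 0: 152 - 4q_V - (q_K) = 0.
Kestrel's first-order condition: 183 - 6q_K - (q_V) = 0.
So q_V = (152 - q_K)/4 and q_K = (183 - q_V)/6.
Solving the pair: q_V = 729/23, q_K = 580/23.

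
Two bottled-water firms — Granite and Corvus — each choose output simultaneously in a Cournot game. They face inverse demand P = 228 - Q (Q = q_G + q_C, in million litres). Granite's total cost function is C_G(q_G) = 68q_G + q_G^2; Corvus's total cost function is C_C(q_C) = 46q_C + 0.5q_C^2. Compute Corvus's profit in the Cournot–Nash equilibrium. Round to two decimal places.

Granite's profit: π_G = (228 - Q)q_G - (68q_G + q_G²). Setting ∂π_G/∂q_G = 0: 160 - 4q_G - (q_C) = 0.
Corvus's first-order condition: 182 - 3q_C - (q_G) = 0.
Best responses: q_G = (160 - q_C)/4, q_C = (182 - q_G)/3.
Solving the pair: q_G = 298/11, q_C = 568/11.
Price P = 228 - 866/11 = 1642/11.
Corvus's profit: (1642/11)·(568/11) - 46·(568/11) - (1/2)(568/11)² = 3999.4711.

3999.47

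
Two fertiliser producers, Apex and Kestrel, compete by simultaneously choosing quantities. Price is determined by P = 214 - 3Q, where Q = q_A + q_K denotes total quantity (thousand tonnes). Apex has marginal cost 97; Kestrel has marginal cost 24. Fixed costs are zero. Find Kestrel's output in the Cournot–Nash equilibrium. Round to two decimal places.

29.22

Apex's profit: π_A = (214 - 3Q)q_A - (97q_A). Setting ∂π_A/∂q_A = 0: 117 - 6q_A - 3(q_K) = 0.
Kestrel's profit: π_K = (214 - 3Q)q_K - (24q_K). Setting ∂π_K/∂q_K = 0: 190 - 6q_K - 3(q_A) = 0.
Rearranging gives the reaction functions q_A = (117 - 3q_K)/6 and q_K = (190 - 3q_A)/6.
Substituting one into the other gives q_A = 44/9 and q_K = 263/9.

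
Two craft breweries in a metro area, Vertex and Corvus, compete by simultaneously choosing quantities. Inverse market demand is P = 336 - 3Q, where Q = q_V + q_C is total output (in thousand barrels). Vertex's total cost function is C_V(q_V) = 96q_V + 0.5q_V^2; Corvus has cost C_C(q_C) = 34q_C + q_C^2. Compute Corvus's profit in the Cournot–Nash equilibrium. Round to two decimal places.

Vertex's profit: π_V = (336 - 3Q)q_V - (96q_V + (1/2)q_V²). Setting ∂π_V/∂q_V = 0: 240 - 7q_V - 3(q_C) = 0.
Corvus's first-order condition: 302 - 8q_C - 3(q_V) = 0.
Best responses: q_V = (240 - 3q_C)/7, q_C = (302 - 3q_V)/8.
Substituting one into the other gives q_V = 1014/47 and q_C = 1394/47.
Price P = 336 - 3·51.2340 = 182.2979.
Corvus's profit: 182.2979·(1394/47) - 34·(1394/47) - (1394/47)² = 3518.7614.

3518.76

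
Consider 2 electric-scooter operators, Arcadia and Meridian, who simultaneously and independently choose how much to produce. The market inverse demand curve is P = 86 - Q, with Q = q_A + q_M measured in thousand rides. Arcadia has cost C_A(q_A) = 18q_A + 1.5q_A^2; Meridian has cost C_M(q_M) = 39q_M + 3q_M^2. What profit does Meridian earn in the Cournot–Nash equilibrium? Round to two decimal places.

73.34

Arcadia's profit: π_A = (86 - Q)q_A - (18q_A + (3/2)q_A²). Setting ∂π_A/∂q_A = 0: 68 - 5q_A - (q_M) = 0.
Meridian's first-order condition: 47 - 8q_M - (q_A) = 0.
So q_A = (68 - q_M)/5 and q_M = (47 - q_A)/8.
Solving the pair: q_A = 497/39, q_M = 167/39.
Price P = 86 - 664/39 = 68.9744.
Meridian's profit: 68.9744·(167/39) - 39·(167/39) - 3(167/39)² = 73.3439.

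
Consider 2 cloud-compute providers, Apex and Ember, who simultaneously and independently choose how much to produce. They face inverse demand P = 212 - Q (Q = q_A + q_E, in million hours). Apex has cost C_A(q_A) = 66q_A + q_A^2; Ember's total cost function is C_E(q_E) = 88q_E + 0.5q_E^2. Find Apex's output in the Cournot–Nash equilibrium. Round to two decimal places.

28.55

Apex's profit: π_A = (212 - Q)q_A - (66q_A + q_A²). Setting ∂π_A/∂q_A = 0: 146 - 4q_A - (q_E) = 0.
Ember's first-order condition: 124 - 3q_E - (q_A) = 0.
Best responses: q_A = (146 - q_E)/4, q_E = (124 - q_A)/3.
Solving the pair: q_A = 314/11, q_E = 350/11.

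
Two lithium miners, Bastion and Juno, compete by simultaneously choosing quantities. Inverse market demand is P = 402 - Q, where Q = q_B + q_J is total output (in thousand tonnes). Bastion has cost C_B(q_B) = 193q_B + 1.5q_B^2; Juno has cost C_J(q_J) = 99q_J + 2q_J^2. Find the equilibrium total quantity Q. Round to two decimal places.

77.83

Bastion's profit: π_B = (402 - Q)q_B - (193q_B + (3/2)q_B²). Setting ∂π_B/∂q_B = 0: 209 - 5q_B - (q_J) = 0.
Juno's first-order condition: 303 - 6q_J - (q_B) = 0.
Rearranging gives the reaction functions q_B = (209 - q_J)/5 and q_J = (303 - q_B)/6.
Substituting one into the other gives q_B = 951/29 and q_J = 1306/29.
Total output Q = 951/29 + 1306/29 = 77.8276.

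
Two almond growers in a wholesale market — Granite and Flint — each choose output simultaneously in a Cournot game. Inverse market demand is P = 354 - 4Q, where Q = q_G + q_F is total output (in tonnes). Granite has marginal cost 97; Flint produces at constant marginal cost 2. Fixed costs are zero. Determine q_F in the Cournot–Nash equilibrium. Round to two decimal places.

Granite's profit: π_G = (354 - 4Q)q_G - (97q_G). Setting ∂π_G/∂q_G = 0: 257 - 8q_G - 4(q_F) = 0.
Flint's profit: π_F = (354 - 4Q)q_F - (2q_F). Setting ∂π_F/∂q_F = 0: 352 - 8q_F - 4(q_G) = 0.
Best responses: q_G = (257 - 4q_F)/8, q_F = (352 - 4q_G)/8.
Solving the pair: q_G = 27/2, q_F = 149/4.

37.25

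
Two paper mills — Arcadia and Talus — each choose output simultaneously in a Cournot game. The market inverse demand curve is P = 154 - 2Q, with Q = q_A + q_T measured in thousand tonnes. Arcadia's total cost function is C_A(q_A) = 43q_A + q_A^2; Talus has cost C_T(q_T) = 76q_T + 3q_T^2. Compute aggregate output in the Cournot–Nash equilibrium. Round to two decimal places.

Arcadia's profit: π_A = (154 - 2Q)q_A - (43q_A + q_A²). Setting ∂π_A/∂q_A = 0: 111 - 6q_A - 2(q_T) = 0.
Talus's first-order condition: 78 - 10q_T - 2(q_A) = 0.
Best responses: q_A = (111 - 2q_T)/6, q_T = (78 - 2q_A)/10.
Solving the pair: q_A = 477/28, q_T = 123/28.
Total output Q = 477/28 + 123/28 = 150/7.

21.43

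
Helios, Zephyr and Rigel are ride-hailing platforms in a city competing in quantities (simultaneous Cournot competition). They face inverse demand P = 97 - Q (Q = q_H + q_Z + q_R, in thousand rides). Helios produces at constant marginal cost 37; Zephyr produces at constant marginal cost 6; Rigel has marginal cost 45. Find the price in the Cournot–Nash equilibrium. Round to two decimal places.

46.25

Helios's profit: π_H = (97 - Q)q_H - (37q_H). Setting ∂π_H/∂q_H = 0: 60 - 2q_H - (q_Z + q_R) = 0.
Zephyr's profit: π_Z = (97 - Q)q_Z - (6q_Z). Setting ∂π_Z/∂q_Z = 0: 91 - 2q_Z - (q_H + q_R) = 0.
Rigel's profit: π_R = (97 - Q)q_R - (45q_R). Setting ∂π_R/∂q_R = 0: 52 - 2q_R - (q_H + q_Z) = 0.
Summing all 3 equations gives 203 − 4Q = 0, hence Q = 203/4.
Back-substituting: q_H = (60 − 203/4) = 37/4, q_Z = (91 − 203/4) = 161/4, q_R = (52 − 203/4) = 5/4.
Total output Q = 203/4, so price P = 97 - 203/4 = 185/4.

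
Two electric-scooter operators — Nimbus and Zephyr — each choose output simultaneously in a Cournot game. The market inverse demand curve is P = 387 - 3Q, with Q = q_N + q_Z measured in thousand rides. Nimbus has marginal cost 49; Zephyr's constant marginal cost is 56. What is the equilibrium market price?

Nimbus's profit: π_N = (387 - 3Q)q_N - (49q_N). Setting ∂π_N/∂q_N = 0: 338 - 6q_N - 3(q_Z) = 0.
Zephyr's first-order condition: 331 - 6q_Z - 3(q_N) = 0.
Rearranging gives the reaction functions q_N = (338 - 3q_Z)/6 and q_Z = (331 - 3q_N)/6.
Solving the pair: q_N = 115/3, q_Z = 36.
Total output Q = 223/3, so price P = 387 - 3·(223/3) = 164.

164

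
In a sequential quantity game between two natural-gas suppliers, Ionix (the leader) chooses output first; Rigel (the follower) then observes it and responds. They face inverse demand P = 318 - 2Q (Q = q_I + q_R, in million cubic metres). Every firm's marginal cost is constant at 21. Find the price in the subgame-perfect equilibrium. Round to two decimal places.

Solve by backward induction. Given q_I, the follower Rigel maximises π_R = (318 - 2q_I - 2q_R)q_R - 21q_R.
Setting the follower's marginal profit to zero, 297 - 2q_I - 4q_R = 0, i.e. q_R = (297 - 2q_I)/4.
Ionix substitutes q_R(q_I) into its own profit: π_I = q_I(318 - 2q_I - (297 - 2q_I)/2) - 21q_I = (339/2 - q_I)q_I - 21q_I.
The leader's first-order condition 297/2 - 2q_I = 0 yields q_I = 297/4.
Then q_R = (297 - 2·(297/4))/4 = 297/8.
Total output Q = 891/8, so price P = 318 - 2·(891/8) = 381/4.

95.25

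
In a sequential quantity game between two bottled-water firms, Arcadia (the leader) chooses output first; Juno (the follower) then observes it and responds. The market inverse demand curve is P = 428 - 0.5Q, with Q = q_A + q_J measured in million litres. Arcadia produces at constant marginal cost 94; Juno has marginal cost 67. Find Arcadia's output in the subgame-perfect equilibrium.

307

Solve by backward induction. Given q_A, the follower Juno maximises π_J = (428 - (1/2)q_A - (1/2)q_J)q_J - 67q_J.
Follower FOC: 361 - (1/2)q_A - q_J = 0, so q_J(q_A) = (361 - (1/2)q_A).
Arcadia substitutes q_J(q_A) into its own profit: π_A = q_A(428 - (1/2)q_A - (361 - (1/2)q_A)/2) - 94q_A = (495/2 - (1/4)q_A)q_A - 94q_A.
Maximising: ∂π_A/∂q_A = 307/2 - (1/2)q_A = 0, giving q_A = 307.
Then q_J = (361 - (1/2)·307) = 415/2.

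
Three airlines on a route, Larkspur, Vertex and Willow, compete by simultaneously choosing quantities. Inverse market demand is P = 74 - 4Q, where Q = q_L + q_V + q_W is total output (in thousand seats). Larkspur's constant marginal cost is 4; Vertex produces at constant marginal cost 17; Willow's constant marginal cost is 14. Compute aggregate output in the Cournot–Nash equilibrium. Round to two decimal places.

Larkspur's profit: π_L = (74 - 4Q)q_L - (4q_L). Setting ∂π_L/∂q_L = 0: 70 - 8q_L - 4(q_V + q_W) = 0.
Vertex's profit: π_V = (74 - 4Q)q_V - (17q_V). Setting ∂π_V/∂q_V = 0: 57 - 8q_V - 4(q_L + q_W) = 0.
Willow's first-order condition: 60 - 8q_W - 4(q_L + q_V) = 0.
Summing all 3 equations gives 187 − 16Q = 0, hence Q = 187/16.
Back-substituting: q_L = (70 − 187/4)/4 = 93/16, q_V = (57 − 187/4)/4 = 41/16, q_W = (60 − 187/4)/4 = 53/16.
Total output Q = 93/16 + 41/16 + 53/16 = 187/16.

11.69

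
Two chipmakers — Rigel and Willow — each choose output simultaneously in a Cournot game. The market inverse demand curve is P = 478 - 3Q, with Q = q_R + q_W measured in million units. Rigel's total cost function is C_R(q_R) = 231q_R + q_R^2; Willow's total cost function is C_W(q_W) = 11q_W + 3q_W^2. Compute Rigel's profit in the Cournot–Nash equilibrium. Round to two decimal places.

1291.04

Rigel's profit: π_R = (478 - 3Q)q_R - (231q_R + q_R²). Setting ∂π_R/∂q_R = 0: 247 - 8q_R - 3(q_W) = 0.
Willow's first-order condition: 467 - 12q_W - 3(q_R) = 0.
Rearranging gives the reaction functions q_R = (247 - 3q_W)/8 and q_W = (467 - 3q_R)/12.
Substituting one into the other gives q_R = 521/29 and q_W = 34.4253.
Price P = 478 - 3·52.3908 = 320.8276.
Rigel's profit: 320.8276·(521/29) - 231·(521/29) - (521/29)² = 1291.0392.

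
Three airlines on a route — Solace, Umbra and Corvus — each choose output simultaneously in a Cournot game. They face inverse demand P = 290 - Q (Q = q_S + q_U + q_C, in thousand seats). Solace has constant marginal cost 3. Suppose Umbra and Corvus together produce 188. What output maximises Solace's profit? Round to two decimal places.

With rivals' combined output fixed at 188, Solace's profit is π_S = (290 - 188 - q_S)q_S - (3q_S) = (102 - q_S)q_S - (3q_S).
∂π_S/∂q_S = 99 - 2q_S = 0, so q_S = 99/2.

49.50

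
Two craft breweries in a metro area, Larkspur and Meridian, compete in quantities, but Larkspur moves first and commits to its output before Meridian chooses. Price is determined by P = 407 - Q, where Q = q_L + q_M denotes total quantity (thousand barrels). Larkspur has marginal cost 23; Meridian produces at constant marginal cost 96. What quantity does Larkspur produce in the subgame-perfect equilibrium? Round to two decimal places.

228.50

The follower Meridian best-responds to any q_L: π_M = (407 - Q)q_M - 96q_M.
Follower FOC: 311 - q_L - 2q_M = 0, so q_M(q_L) = (311 - q_L)/2.
The leader anticipates this reaction. Substituting into P = 407 - Q gives P = 503/2 - (1/2)q_L, so π_L = (503/2 - (1/2)q_L)q_L - 23q_L.
Leader FOC: 457/2 - q_L = 0, so q_L = 457/2.
Then q_M = (311 - 457/2)/2 = 165/4.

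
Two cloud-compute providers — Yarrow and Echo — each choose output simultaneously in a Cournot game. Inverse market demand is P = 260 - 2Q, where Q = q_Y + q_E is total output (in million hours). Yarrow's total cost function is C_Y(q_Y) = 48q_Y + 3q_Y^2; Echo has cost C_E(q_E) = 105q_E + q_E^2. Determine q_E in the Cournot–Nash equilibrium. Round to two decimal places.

Yarrow's profit: π_Y = (260 - 2Q)q_Y - (48q_Y + 3q_Y²). Setting ∂π_Y/∂q_Y = 0: 212 - 10q_Y - 2(q_E) = 0.
Echo's profit: π_E = (260 - 2Q)q_E - (105q_E + q_E²). Setting ∂π_E/∂q_E = 0: 155 - 6q_E - 2(q_Y) = 0.
Best responses: q_Y = (212 - 2q_E)/10, q_E = (155 - 2q_Y)/6.
Substituting one into the other gives q_Y = 481/28 and q_E = 563/28.

20.11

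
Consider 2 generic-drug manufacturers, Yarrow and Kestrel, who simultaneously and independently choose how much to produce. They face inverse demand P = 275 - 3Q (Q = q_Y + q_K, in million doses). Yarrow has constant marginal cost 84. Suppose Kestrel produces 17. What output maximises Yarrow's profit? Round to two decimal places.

23.33

With the rival's output fixed at 17, Yarrow's profit is π_Y = (275 - 3·17 - 3q_Y)q_Y - (84q_Y) = (224 - 3q_Y)q_Y - (84q_Y).
∂π_Y/∂q_Y = 140 - 6q_Y = 0, so q_Y = 70/3.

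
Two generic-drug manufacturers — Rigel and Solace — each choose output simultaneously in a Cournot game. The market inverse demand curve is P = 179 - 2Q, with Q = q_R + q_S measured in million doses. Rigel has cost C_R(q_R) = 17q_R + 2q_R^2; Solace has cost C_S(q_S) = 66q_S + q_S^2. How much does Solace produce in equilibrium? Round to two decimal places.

13.18

Rigel's profit: π_R = (179 - 2Q)q_R - (17q_R + 2q_R²). Setting ∂π_R/∂q_R = 0: 162 - 8q_R - 2(q_S) = 0.
Solace's profit: π_S = (179 - 2Q)q_S - (66q_S + q_S²). Setting ∂π_S/∂q_S = 0: 113 - 6q_S - 2(q_R) = 0.
Rearranging gives the reaction functions q_R = (162 - 2q_S)/8 and q_S = (113 - 2q_R)/6.
Solving the pair: q_R = 373/22, q_S = 145/11.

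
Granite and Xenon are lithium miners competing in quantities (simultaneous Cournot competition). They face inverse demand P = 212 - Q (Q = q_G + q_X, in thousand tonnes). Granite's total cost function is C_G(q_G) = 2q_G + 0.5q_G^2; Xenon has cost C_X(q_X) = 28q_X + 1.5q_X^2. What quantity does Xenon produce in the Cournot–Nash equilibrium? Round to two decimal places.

24.43

Granite's profit: π_G = (212 - Q)q_G - (2q_G + (1/2)q_G²). Setting ∂π_G/∂q_G = 0: 210 - 3q_G - (q_X) = 0.
Xenon's profit: π_X = (212 - Q)q_X - (28q_X + (3/2)q_X²). Setting ∂π_X/∂q_X = 0: 184 - 5q_X - (q_G) = 0.
Best responses: q_G = (210 - q_X)/3, q_X = (184 - q_G)/5.
Substituting one into the other gives q_G = 433/7 and q_X = 171/7.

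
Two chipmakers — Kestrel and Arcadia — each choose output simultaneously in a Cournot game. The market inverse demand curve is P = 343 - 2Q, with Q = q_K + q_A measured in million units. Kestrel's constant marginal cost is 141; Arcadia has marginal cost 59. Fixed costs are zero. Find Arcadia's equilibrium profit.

Kestrel's profit: π_K = (343 - 2Q)q_K - (141q_K). Setting ∂π_K/∂q_K = 0: 202 - 4q_K - 2(q_A) = 0.
Arcadia's first-order condition: 284 - 4q_A - 2(q_K) = 0.
So q_K = (202 - 2q_A)/4 and q_A = (284 - 2q_K)/4.
Substituting one into the other gives q_K = 20 and q_A = 61.
Price P = 343 - 2·81 = 181.
Arcadia's profit: (181 - 59)·61 = 7442.

7442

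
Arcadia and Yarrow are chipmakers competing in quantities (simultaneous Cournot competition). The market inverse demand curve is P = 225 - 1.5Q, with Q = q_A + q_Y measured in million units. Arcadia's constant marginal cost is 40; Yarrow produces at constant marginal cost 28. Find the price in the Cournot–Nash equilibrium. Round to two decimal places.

97.67

Arcadia's profit: π_A = (225 - 1.5Q)q_A - (40q_A). Setting ∂π_A/∂q_A = 0: 185 - 3q_A - (3/2)(q_Y) = 0.
Yarrow's profit: π_Y = (225 - 1.5Q)q_Y - (28q_Y). Setting ∂π_Y/∂q_Y = 0: 197 - 3q_Y - (3/2)(q_A) = 0.
Best responses: q_A = (185 - (3/2)q_Y)/3, q_Y = (197 - (3/2)q_A)/3.
Solving the pair: q_A = 346/9, q_Y = 418/9.
Total output Q = 764/9, so price P = 225 - (3/2)·(764/9) = 293/3.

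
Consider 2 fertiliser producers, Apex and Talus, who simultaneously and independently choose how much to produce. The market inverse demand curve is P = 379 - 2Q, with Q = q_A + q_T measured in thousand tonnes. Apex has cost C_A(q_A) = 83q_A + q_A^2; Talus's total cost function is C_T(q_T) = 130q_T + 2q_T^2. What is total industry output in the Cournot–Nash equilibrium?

63

Apex's profit: π_A = (379 - 2Q)q_A - (83q_A + q_A²). Setting ∂π_A/∂q_A = 0: 296 - 6q_A - 2(q_T) = 0.
Talus's profit: π_T = (379 - 2Q)q_T - (130q_T + 2q_T²). Setting ∂π_T/∂q_T = 0: 249 - 8q_T - 2(q_A) = 0.
Rearranging gives the reaction functions q_A = (296 - 2q_T)/6 and q_T = (249 - 2q_A)/8.
Solving the pair: q_A = 85/2, q_T = 41/2.
Total output Q = 85/2 + 41/2 = 63.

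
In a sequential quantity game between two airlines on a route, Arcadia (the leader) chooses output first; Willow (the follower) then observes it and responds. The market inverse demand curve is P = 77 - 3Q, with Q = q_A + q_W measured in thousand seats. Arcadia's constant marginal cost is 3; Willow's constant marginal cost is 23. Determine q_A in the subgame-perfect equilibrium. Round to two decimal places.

15.67

The follower Willow best-responds to any q_A: π_W = (77 - 3Q)q_W - 23q_W.
Setting the follower's marginal profit to zero, 54 - 3q_A - 6q_W = 0, i.e. q_W = (54 - 3q_A)/6.
The leader anticipates this reaction. Substituting into P = 77 - 3Q gives P = 50 - (3/2)q_A, so π_A = (50 - (3/2)q_A)q_A - 3q_A.
The leader's first-order condition 47 - 3q_A = 0 yields q_A = 47/3.
Then q_W = (54 - 3·(47/3))/6 = 7/6.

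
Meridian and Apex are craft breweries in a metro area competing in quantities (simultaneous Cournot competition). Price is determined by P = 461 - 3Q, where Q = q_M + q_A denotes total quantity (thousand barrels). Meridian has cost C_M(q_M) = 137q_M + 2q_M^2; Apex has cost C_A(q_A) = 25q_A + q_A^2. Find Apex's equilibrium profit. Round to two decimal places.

9108.15

Meridian's profit: π_M = (461 - 3Q)q_M - (137q_M + 2q_M²). Setting ∂π_M/∂q_M = 0: 324 - 10q_M - 3(q_A) = 0.
Apex's first-order condition: 436 - 8q_A - 3(q_M) = 0.
Rearranging gives the reaction functions q_M = (324 - 3q_A)/10 and q_A = (436 - 3q_M)/8.
Solving the pair: q_M = 1284/71, q_A = 47.7183.
Price P = 461 - 3·65.8028 = 263.5915.
Apex's profit: 263.5915·47.7183 - 25·47.7183 - 47.7183² = 9108.1484.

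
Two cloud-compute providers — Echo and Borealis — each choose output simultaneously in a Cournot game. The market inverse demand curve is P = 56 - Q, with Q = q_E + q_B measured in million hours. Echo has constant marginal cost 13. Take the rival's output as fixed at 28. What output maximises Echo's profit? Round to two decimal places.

7.50

With the rival's output fixed at 28, Echo's profit is π_E = (56 - 28 - q_E)q_E - (13q_E) = (28 - q_E)q_E - (13q_E).
∂π_E/∂q_E = 15 - 2q_E = 0, so q_E = 15/2.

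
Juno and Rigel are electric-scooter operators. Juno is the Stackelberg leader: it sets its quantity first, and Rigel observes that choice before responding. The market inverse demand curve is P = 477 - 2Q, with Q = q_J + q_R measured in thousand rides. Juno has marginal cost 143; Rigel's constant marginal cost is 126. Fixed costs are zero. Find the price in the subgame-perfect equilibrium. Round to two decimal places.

222.25

The follower Rigel best-responds to any q_J: π_R = (477 - 2Q)q_R - 126q_R.
Setting the follower's marginal profit to zero, 351 - 2q_J - 4q_R = 0, i.e. q_R = (351 - 2q_J)/4.
Juno substitutes q_R(q_J) into its own profit: π_J = q_J(477 - 2q_J - (351 - 2q_J)/2) - 143q_J = (603/2 - q_J)q_J - 143q_J.
The leader's first-order condition 317/2 - 2q_J = 0 yields q_J = 317/4.
Then q_R = (351 - 2·(317/4))/4 = 385/8.
Total output Q = 1019/8, so price P = 477 - 2·(1019/8) = 889/4.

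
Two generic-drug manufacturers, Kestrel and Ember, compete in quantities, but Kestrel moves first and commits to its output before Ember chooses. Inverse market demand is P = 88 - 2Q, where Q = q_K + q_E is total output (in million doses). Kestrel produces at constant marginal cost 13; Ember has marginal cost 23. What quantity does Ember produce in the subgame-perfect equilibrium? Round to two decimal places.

The follower Ember best-responds to any q_K: π_E = (88 - 2Q)q_E - 23q_E.
Setting the follower's marginal profit to zero, 65 - 2q_K - 4q_E = 0, i.e. q_E = (65 - 2q_K)/4.
The leader anticipates this reaction. Substituting into P = 88 - 2Q gives P = 111/2 - q_K, so π_K = (111/2 - q_K)q_K - 13q_K.
The leader's first-order condition 85/2 - 2q_K = 0 yields q_K = 85/4.
Then q_E = (65 - 2·(85/4))/4 = 45/8.

5.63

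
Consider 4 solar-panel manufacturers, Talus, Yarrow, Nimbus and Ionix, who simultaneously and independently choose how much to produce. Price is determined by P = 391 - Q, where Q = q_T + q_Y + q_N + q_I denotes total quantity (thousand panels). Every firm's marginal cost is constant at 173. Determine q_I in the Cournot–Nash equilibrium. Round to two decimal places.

43.60

A representative firm's profit is π_i = q_i(391 - Q) - 173q_i.
Setting ∂π_i/∂q_i = 0 with rivals' quantities fixed: 218 - 2q_i - Σ_{j≠i} q_j = 0.
By symmetry each firm produces the same amount; substituting Σ_{j≠i} q_j = 3q_i yields q_i = 218/5.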